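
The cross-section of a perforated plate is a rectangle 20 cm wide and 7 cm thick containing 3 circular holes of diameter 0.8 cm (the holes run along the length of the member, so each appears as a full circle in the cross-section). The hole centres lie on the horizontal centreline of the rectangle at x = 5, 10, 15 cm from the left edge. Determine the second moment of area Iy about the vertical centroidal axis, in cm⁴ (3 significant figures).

Iy ≈ 4640 cm⁴

Decompose the section into non-overlapping parts with the origin at the bottom-left of its bounding rectangle.
Plate: 20 × 7, A = 140 cm², x = 10 cm, Ī = 4666.7 cm⁴.
Hole 1 (subtracted): ⌀0.8, A = 0.50265 cm², x = 5 cm, Ī = 0.020106 cm⁴.
Hole 2 (subtracted): ⌀0.8, A = 0.50265 cm², x = 10 cm, Ī = 0.020106 cm⁴.
Hole 3 (subtracted): ⌀0.8, A = 0.50265 cm², x = 15 cm, Ī = 0.020106 cm⁴.
By symmetry the centroid is at mid-width, x̄ = 10 cm.
Transfer each piece to the vertical centroidal axis using Ī + A·d² with d = x − 10:
  plate: d = 0 cm → contributes +4666.7 cm⁴
  hole 1: d = -5 cm → contributes −12.586 cm⁴
  hole 2: d = 0 cm → contributes −0.020106 cm⁴
  hole 3: d = 5 cm → contributes −12.586 cm⁴
Total I = 4641.5 cm⁴.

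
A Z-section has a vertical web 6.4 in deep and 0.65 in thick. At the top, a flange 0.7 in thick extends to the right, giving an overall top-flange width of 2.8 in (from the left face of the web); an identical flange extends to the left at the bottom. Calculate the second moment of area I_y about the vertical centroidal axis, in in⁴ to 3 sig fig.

Split into non-overlapping primitives; take the origin at the lower-left of the bounding box.
Web: 0.65 × 6.4, A = 4.16 in², x = 2.475 in, Ī = 0.14647 in⁴.
Top flange (beyond web): 2.15 × 0.7, A = 1.505 in², x = 3.875 in, Ī = 0.57974 in⁴.
Bottom flange (beyond web): 2.15 × 0.7, A = 1.505 in², x = 1.075 in, Ī = 0.57974 in⁴.
Centroid: x̄ = ΣA·x / ΣA = 2.475 in.
Transfer each piece to the vertical centroidal axis using Ī + A·d² with d = x − 2.475:
  web: d = 0 in → contributes +0.14647 in⁴
  top flange (beyond web): d = 1.4 in → contributes +3.5295 in⁴
  bottom flange (beyond web): d = -1.4 in → contributes +3.5295 in⁴
Total I = 7.2055 in⁴.

I_y ≈ 7.21 in⁴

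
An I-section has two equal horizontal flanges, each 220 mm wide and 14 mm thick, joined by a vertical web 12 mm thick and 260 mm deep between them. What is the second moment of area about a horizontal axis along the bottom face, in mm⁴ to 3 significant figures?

I_base ≈ 3.26 × 10⁸ mm⁴

Split into non-overlapping primitives; take the origin at the lower-left of the bounding box.
Bottom flange: 220 × 14, A = 3 080 mm², y = 7 mm, Ī = 50 307 mm⁴.
Web: 12 × 260, A = 3 120 mm², y = 144 mm, Ī = 17 576 000 mm⁴.
Top flange: 220 × 14, A = 3 080 mm², y = 281 mm, Ī = 50 307 mm⁴.
Transfer each piece to the bottom edge using Ī + A·d² with d = y − 0:
  bottom flange: d = 7 mm → contributes +201 227 mm⁴
  web: d = 144 mm → contributes +82 272 320 mm⁴
  top flange: d = 281 mm → contributes +243 250 187 mm⁴
Total I = 325 723 733 mm⁴.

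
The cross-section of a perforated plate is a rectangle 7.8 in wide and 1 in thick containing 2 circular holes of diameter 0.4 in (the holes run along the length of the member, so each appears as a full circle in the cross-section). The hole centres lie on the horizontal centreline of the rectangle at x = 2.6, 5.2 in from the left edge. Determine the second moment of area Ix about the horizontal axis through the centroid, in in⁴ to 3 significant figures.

Ix ≈ 0.647 in⁴

Break the section into simple shapes (no overlaps), measuring from the bottom-left corner of the bounding box.
Plate: 7.8 × 1, A = 7.8 in², y = 0.5 in, Ī = 0.65 in⁴.
Hole 1 (subtracted): ⌀0.4, A = 0.12566 in², y = 0.5 in, Ī = 0.0012566 in⁴.
Hole 2 (subtracted): ⌀0.4, A = 0.12566 in², y = 0.5 in, Ī = 0.0012566 in⁴.
By symmetry the centroid is at mid-height, ȳ = 0.5 in.
All pieces are centred on the horizontal axis through the centroid, so I = ΣĪ (holes subtracted) = 0.64749 in⁴.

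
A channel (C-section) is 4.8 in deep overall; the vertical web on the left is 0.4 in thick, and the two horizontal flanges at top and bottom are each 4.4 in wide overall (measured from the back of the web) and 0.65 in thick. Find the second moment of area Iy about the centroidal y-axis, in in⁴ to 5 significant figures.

Iy ≈ 13.746 in⁴

Break the section into simple shapes (no overlaps), measuring from the bottom-left corner of the bounding box.
Web: 0.4 × 4.8, A = 1.92 in², x = 0.2 in, Ī = 0.0256 in⁴.
Top flange (beyond web): 4 × 0.65, A = 2.6 in², x = 2.4 in, Ī = 3.466667 in⁴.
Bottom flange (beyond web): 4 × 0.65, A = 2.6 in², x = 2.4 in, Ī = 3.466667 in⁴.
Centroid: x̄ = ΣA·x / ΣA = 1.806742 in.
Transfer each piece to the centroidal y-axis using Ī + A·d² with d = x − 1.806742:
  web: d = -1.606742 in → contributes +4.982307 in⁴
  top flange (beyond web): d = 0.5932584 in → contributes +4.381751 in⁴
  bottom flange (beyond web): d = 0.5932584 in → contributes +4.381751 in⁴
Total I = 13.74581 in⁴.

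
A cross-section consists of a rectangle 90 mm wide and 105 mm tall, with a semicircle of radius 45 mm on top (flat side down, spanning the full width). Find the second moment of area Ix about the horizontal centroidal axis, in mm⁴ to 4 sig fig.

Ix ≈ 2.133 × 10⁷ mm⁴

Decompose the section into non-overlapping parts with the origin at the bottom-left of its bounding rectangle.
Rectangular body: 90 × 105, A = 9 450 mm², y = 52.5 mm, Ī = 8 682 188 mm⁴.
Semicircular cap: semicircle r = 45, A = 3180.86 mm², y = 124.099 mm, Ī = 450 072 mm⁴.
Centroid: ȳ = ΣA·y / ΣA = 70.5309 mm.
Transfer each piece to the horizontal centroidal axis using Ī + A·d² with d = y − 70.5309:
  rectangular body: d = -18.0309 mm → contributes +11 754 494 mm⁴
  semicircular cap: d = 53.5677 mm → contributes +9 577 565 mm⁴
Total I = 21 332 059 mm⁴.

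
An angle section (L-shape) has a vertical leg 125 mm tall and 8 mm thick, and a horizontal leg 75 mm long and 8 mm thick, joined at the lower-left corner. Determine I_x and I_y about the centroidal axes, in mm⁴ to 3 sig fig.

I_x ≈ 2.50 × 10⁶ mm⁴, I_y ≈ 6.97 × 10⁵ mm⁴

Break the section into simple shapes (no overlaps), measuring from the bottom-left corner of the bounding box.
Vertical leg: 8 × 125, A = 1 000 mm², y = 62.5 mm, Ī = 1 302 083 mm⁴.
Horizontal leg (remainder): 67 × 8, A = 536 mm², y = 4 mm, Ī = 2858.7 mm⁴.
Centroid: ȳ = ΣA·y / ΣA = 42.086 mm.
Transfer each piece to the centroidal x-axis using Ī + A·d² with d = y − 42.086:
  vertical leg: d = 20.414 mm → contributes +1 718 817 mm⁴
  horizontal leg (remainder): d = -38.086 mm → contributes +780 347 mm⁴
Total I = 2 499 165 mm⁴.
For the y-axis: x̄ = 17.086 mm.
Repeating about the centroidal y-axis gives I_y = 696 565 mm⁴.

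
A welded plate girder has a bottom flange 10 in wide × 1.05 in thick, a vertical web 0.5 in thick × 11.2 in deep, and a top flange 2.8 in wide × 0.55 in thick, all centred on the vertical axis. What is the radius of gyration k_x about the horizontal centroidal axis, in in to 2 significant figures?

Decompose the section into non-overlapping parts with the origin at the bottom-left of its bounding rectangle.
Bottom plate: 10 × 1.05, A = 10.5 in², y = 0.525 in, Ī = 0.9647 in⁴.
Web plate: 0.5 × 11.2, A = 5.6 in², y = 6.65 in, Ī = 58.54 in⁴.
Top plate: 2.8 × 0.55, A = 1.54 in², y = 12.53 in, Ī = 0.03882 in⁴.
Centroid: ȳ = ΣA·y / ΣA = 3.517 in.
Transfer each piece to the horizontal centroidal axis using Ī + A·d² with d = y − 3.517:
  bottom plate: d = -2.992 in → contributes +94.97 in⁴
  web plate: d = 3.133 in → contributes +113.5 in⁴
  top plate: d = 9.008 in → contributes +125 in⁴
Total I = 333.5 in⁴.
Radius of gyration: k = √(I/A) = √(333.5 / 17.64) = 4.348 in.

k_x ≈ 4.3 in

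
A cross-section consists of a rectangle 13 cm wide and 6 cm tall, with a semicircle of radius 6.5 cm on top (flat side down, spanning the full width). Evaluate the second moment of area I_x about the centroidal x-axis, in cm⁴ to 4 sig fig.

Break the section into simple shapes (no overlaps), measuring from the bottom-left corner of the bounding box.
Rectangular body: 13 × 6, A = 78 cm², y = 3 cm, Ī = 234 cm⁴.
Semicircular cap: semicircle r = 6.5, A = 66.3661 cm², y = 8.75869 cm, Ī = 195.923 cm⁴.
Centroid: ȳ = ΣA·y / ΣA = 5.64731 cm.
Transfer each piece to the centroidal x-axis using Ī + A·d² with d = y − 5.64731:
  rectangular body: d = -2.64731 cm → contributes +780.643 cm⁴
  semicircular cap: d = 3.11138 cm → contributes +838.392 cm⁴
Total I = 1619.03 cm⁴.

I_x ≈ 1619 cm⁴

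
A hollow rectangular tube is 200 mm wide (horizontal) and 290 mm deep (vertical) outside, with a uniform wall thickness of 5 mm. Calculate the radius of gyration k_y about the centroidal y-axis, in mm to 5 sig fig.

Break the section into simple shapes (no overlaps), measuring from the bottom-left corner of the bounding box.
Outer rectangle: 200 × 290, A = 58 000 mm², x = 100 mm, Ī = 193 333 333 mm⁴.
Inner void (subtracted): 190 × 280, A = 53 200 mm², x = 100 mm, Ī = 160 043 333 mm⁴.
By symmetry the centroid is at mid-width, x̄ = 100 mm.
All pieces are centred on the centroidal y-axis, so I = ΣĪ (holes subtracted) = 33 290 000 mm⁴.
Radius of gyration: k = √(I/A) = √(33 290 000 / 4 800) = 83.27915 mm.

k_y ≈ 83.279 mm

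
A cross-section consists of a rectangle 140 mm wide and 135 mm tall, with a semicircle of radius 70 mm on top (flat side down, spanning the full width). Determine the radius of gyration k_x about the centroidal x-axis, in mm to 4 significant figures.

Treat the section as a set of non-overlapping primitives; coordinates are from the bounding-box lower-left.
Rectangular body: 140 × 135, A = 18 900 mm², y = 67.5 mm, Ī = 28 704 375 mm⁴.
Semicircular cap: semicircle r = 70, A = 7696.9 mm², y = 164.709 mm, Ī = 2 635 265 mm⁴.
Centroid: ȳ = ΣA·y / ΣA = 95.6314 mm.
Transfer each piece to the centroidal x-axis using Ī + A·d² with d = y − 95.6314:
  rectangular body: d = -28.1314 mm → contributes +43 661 354 mm⁴
  semicircular cap: d = 69.0775 mm → contributes +39 362 625 mm⁴
Total I = 83 023 979 mm⁴.
Radius of gyration: k = √(I/A) = √(83 023 979 / 26596.9) = 55.871 mm.

k_x ≈ 55.87 mm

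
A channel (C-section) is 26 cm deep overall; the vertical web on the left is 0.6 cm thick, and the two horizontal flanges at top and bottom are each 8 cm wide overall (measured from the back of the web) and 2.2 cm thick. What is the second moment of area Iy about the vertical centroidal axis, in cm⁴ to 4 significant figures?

Iy ≈ 317.8 cm⁴

Decompose the section into non-overlapping parts with the origin at the bottom-left of its bounding rectangle.
Web: 0.6 × 26, A = 15.6 cm², x = 0.3 cm, Ī = 0.468 cm⁴.
Top flange (beyond web): 7.4 × 2.2, A = 16.28 cm², x = 4.3 cm, Ī = 74.2911 cm⁴.
Bottom flange (beyond web): 7.4 × 2.2, A = 16.28 cm², x = 4.3 cm, Ī = 74.2911 cm⁴.
Centroid: x̄ = ΣA·x / ΣA = 3.00432 cm.
Transfer each piece to the vertical centroidal axis using Ī + A·d² with d = x − 3.00432:
  web: d = -2.70432 cm → contributes +114.556 cm⁴
  top flange (beyond web): d = 1.29568 cm → contributes +101.622 cm⁴
  bottom flange (beyond web): d = 1.29568 cm → contributes +101.622 cm⁴
Total I = 317.8 cm⁴.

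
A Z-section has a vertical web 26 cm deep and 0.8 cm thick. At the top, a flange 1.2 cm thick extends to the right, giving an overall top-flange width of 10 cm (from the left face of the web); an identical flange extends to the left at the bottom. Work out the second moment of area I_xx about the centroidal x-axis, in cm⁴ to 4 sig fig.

I_xx ≈ 4569 cm⁴

Decompose the section into non-overlapping parts with the origin at the bottom-left of its bounding rectangle.
Web: 0.8 × 26, A = 20.8 cm², y = 13 cm, Ī = 1171.73 cm⁴.
Top flange (beyond web): 9.2 × 1.2, A = 11.04 cm², y = 25.4 cm, Ī = 1.3248 cm⁴.
Bottom flange (beyond web): 9.2 × 1.2, A = 11.04 cm², y = 0.6 cm, Ī = 1.3248 cm⁴.
Centroid: ȳ = ΣA·y / ΣA = 13 cm.
Transfer each piece to the centroidal x-axis using Ī + A·d² with d = y − 13:
  web: d = 0 cm → contributes +1171.73 cm⁴
  top flange (beyond web): d = 12.4 cm → contributes +1698.84 cm⁴
  bottom flange (beyond web): d = -12.4 cm → contributes +1698.84 cm⁴
Total I = 4569.4 cm⁴.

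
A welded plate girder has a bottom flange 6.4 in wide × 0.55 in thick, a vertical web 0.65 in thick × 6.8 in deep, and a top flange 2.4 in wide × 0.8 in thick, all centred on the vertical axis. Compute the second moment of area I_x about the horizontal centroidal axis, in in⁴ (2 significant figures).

I_x ≈ 89 in⁴

Split into non-overlapping primitives; take the origin at the lower-left of the bounding box.
Bottom plate: 6.4 × 0.55, A = 3.52 in², y = 0.275 in, Ī = 0.08873 in⁴.
Web plate: 0.65 × 6.8, A = 4.42 in², y = 3.95 in, Ī = 17.03 in⁴.
Top plate: 2.4 × 0.8, A = 1.92 in², y = 7.75 in, Ī = 0.1024 in⁴.
Centroid: ȳ = ΣA·y / ΣA = 3.378 in.
Transfer each piece to the horizontal centroidal axis using Ī + A·d² with d = y − 3.378:
  bottom plate: d = -3.103 in → contributes +33.98 in⁴
  web plate: d = 0.572 in → contributes +18.48 in⁴
  top plate: d = 4.372 in → contributes +36.8 in⁴
Total I = 89.26 in⁴.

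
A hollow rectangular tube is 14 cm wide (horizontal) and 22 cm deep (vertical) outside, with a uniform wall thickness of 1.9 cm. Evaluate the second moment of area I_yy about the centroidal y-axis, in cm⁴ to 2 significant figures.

I_yy ≈ 3400 cm⁴

Split into non-overlapping primitives; take the origin at the lower-left of the bounding box.
Outer rectangle: 14 × 22, A = 308 cm², x = 7 cm, Ī = 5 031 cm⁴.
Inner void (subtracted): 10.2 × 18.2, A = 185.6 cm², x = 7 cm, Ī = 1 609 cm⁴.
By symmetry the centroid is at mid-width, x̄ = 7 cm.
All pieces are centred on the centroidal y-axis, so I = ΣĪ (holes subtracted) = 3 421 cm⁴.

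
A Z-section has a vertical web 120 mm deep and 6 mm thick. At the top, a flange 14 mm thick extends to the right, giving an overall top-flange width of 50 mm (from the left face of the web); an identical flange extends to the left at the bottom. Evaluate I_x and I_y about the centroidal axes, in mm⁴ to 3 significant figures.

I_x ≈ 4.34 × 10⁶ mm⁴, I_y ≈ 9.71 × 10⁵ mm⁴

Split into non-overlapping primitives; take the origin at the lower-left of the bounding box.
Web: 6 × 120, A = 720 mm², y = 60 mm, Ī = 864 000 mm⁴.
Top flange (beyond web): 44 × 14, A = 616 mm², y = 113 mm, Ī = 10 061 mm⁴.
Bottom flange (beyond web): 44 × 14, A = 616 mm², y = 7 mm, Ī = 10 061 mm⁴.
Centroid: ȳ = ΣA·y / ΣA = 60 mm.
Transfer each piece to the centroidal x-axis using Ī + A·d² with d = y − 60:
  web: d = 0 mm → contributes +864 000 mm⁴
  top flange (beyond web): d = 53 mm → contributes +1 740 405 mm⁴
  bottom flange (beyond web): d = -53 mm → contributes +1 740 405 mm⁴
Total I = 4 344 811 mm⁴.
For the y-axis: x̄ = 47 mm.
Repeating about the centroidal y-axis gives I_y = 970 923 mm⁴.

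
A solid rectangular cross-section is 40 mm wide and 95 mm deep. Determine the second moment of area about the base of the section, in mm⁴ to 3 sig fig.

I_base ≈ 1.14 × 10⁷ mm⁴

The section: 40 × 95, A = 3 800 mm², y = 47.5 mm, Ī = 2 857 917 mm⁴.
Transfer it to the bottom edge using Ī + A·d² with d = y − 0:
  the section: d = 47.5 mm → contributes +11 431 667 mm⁴
Total I = 11 431 667 mm⁴.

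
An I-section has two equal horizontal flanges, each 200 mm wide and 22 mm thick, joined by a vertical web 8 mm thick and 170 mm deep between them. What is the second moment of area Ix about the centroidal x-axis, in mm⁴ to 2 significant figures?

Ix ≈ 8.5 × 10⁷ mm⁴

Split into non-overlapping primitives; take the origin at the lower-left of the bounding box.
Bottom flange: 200 × 22, A = 4 400 mm², y = 11 mm, Ī = 177 467 mm⁴.
Web: 8 × 170, A = 1 360 mm², y = 107 mm, Ī = 3 275 333 mm⁴.
Top flange: 200 × 22, A = 4 400 mm², y = 203 mm, Ī = 177 467 mm⁴.
By symmetry the centroid is at mid-height, ȳ = 107 mm.
Transfer each piece to the centroidal x-axis using Ī + A·d² with d = y − 107:
  bottom flange: d = -96 mm → contributes +40 727 867 mm⁴
  web: d = 0 mm → contributes +3 275 333 mm⁴
  top flange: d = 96 mm → contributes +40 727 867 mm⁴
Total I = 84 731 067 mm⁴.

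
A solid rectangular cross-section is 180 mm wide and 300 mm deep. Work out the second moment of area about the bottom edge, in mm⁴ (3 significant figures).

I_base ≈ 1.62 × 10⁹ mm⁴

The section: 180 × 300, A = 54 000 mm², y = 150 mm, Ī = 405 000 000 mm⁴.
Transfer it to a horizontal axis along the bottom face using Ī + A·d² with d = y − 0:
  the section: d = 150 mm → contributes +1 620 000 000 mm⁴
Total I = 1 620 000 000 mm⁴.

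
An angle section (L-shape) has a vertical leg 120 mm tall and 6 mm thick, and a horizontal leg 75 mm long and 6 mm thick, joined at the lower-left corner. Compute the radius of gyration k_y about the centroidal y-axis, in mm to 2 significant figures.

k_y ≈ 22 mm

Decompose the section into non-overlapping parts with the origin at the bottom-left of its bounding rectangle.
Vertical leg: 6 × 120, A = 720 mm², x = 3 mm, Ī = 2 160 mm⁴.
Horizontal leg (remainder): 69 × 6, A = 414 mm², x = 40.5 mm, Ī = 164 255 mm⁴.
Centroid: x̄ = ΣA·x / ΣA = 16.69 mm.
Transfer each piece to the centroidal y-axis using Ī + A·d² with d = x − 16.69:
  vertical leg: d = -13.69 mm → contributes +137 109 mm⁴
  horizontal leg (remainder): d = 23.81 mm → contributes +398 948 mm⁴
Total I = 536 057 mm⁴.
Radius of gyration: k = √(I/A) = √(536 057 / 1 134) = 21.74 mm.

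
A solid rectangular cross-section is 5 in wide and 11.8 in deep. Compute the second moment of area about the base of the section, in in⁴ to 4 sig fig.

The section: 5 × 11.8, A = 59 in², y = 5.9 in, Ī = 684.597 in⁴.
Transfer it to the base of the section using Ī + A·d² with d = y − 0:
  the section: d = 5.9 in → contributes +2738.39 in⁴
Total I = 2738.39 in⁴.

I_base ≈ 2738 in⁴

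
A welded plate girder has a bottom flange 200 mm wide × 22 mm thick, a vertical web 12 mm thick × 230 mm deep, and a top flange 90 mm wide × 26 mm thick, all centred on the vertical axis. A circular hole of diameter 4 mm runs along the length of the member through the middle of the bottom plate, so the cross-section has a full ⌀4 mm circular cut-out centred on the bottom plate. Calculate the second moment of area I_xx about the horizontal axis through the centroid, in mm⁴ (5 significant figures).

I_xx ≈ 1.1371 × 10⁸ mm⁴

Treat the section as a set of non-overlapping primitives; coordinates are from the bounding-box lower-left.
Bottom plate: 200 × 22, A = 4 400 mm², y = 11 mm, Ī = 177466.7 mm⁴.
Web plate: 12 × 230, A = 2 760 mm², y = 137 mm, Ī = 12 167 000 mm⁴.
Top plate: 90 × 26, A = 2 340 mm², y = 265 mm, Ī = 131 820 mm⁴.
Hole (subtracted): ⌀4, A = 12.56637 mm², y = 11 mm, Ī = 12.56637 mm⁴.
Centroid: ȳ = ΣA·y / ΣA = 110.3019 mm.
Transfer each piece to the horizontal axis through the centroid using Ī + A·d² with d = y − 110.3019:
  bottom plate: d = -99.30188 mm → contributes +43 565 266 mm⁴
  web plate: d = 26.69812 mm → contributes +14 134 299 mm⁴
  top plate: d = 154.6981 mm → contributes +56 131 549 mm⁴
  hole: d = -99.30188 mm → contributes −123927.8 mm⁴
Total I = 113 707 186 mm⁴.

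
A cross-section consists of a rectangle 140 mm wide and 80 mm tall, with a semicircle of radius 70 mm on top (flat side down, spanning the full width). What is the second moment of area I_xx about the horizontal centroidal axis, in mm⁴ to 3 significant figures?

Break the section into simple shapes (no overlaps), measuring from the bottom-left corner of the bounding box.
Rectangular body: 140 × 80, A = 11 200 mm², y = 40 mm, Ī = 5 973 333 mm⁴.
Semicircular cap: semicircle r = 70, A = 7696.9 mm², y = 109.71 mm, Ī = 2 635 265 mm⁴.
Centroid: ȳ = ΣA·y / ΣA = 68.393 mm.
Transfer each piece to the horizontal centroidal axis using Ī + A·d² with d = y − 68.393:
  rectangular body: d = -28.393 mm → contributes +15 002 454 mm⁴
  semicircular cap: d = 41.316 mm → contributes +15 773 817 mm⁴
Total I = 30 776 271 mm⁴.

I_xx ≈ 3.08 × 10⁷ mm⁴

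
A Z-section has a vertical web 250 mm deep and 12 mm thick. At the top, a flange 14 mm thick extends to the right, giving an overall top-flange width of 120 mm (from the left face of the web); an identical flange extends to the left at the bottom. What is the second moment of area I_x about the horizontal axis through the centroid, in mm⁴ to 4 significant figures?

Decompose the section into non-overlapping parts with the origin at the bottom-left of its bounding rectangle.
Web: 12 × 250, A = 3 000 mm², y = 125 mm, Ī = 15 625 000 mm⁴.
Top flange (beyond web): 108 × 14, A = 1 512 mm², y = 243 mm, Ī = 24 696 mm⁴.
Bottom flange (beyond web): 108 × 14, A = 1 512 mm², y = 7 mm, Ī = 24 696 mm⁴.
Centroid: ȳ = ΣA·y / ΣA = 125 mm.
Transfer each piece to the horizontal axis through the centroid using Ī + A·d² with d = y − 125:
  web: d = 0 mm → contributes +15 625 000 mm⁴
  top flange (beyond web): d = 118 mm → contributes +21 077 784 mm⁴
  bottom flange (beyond web): d = -118 mm → contributes +21 077 784 mm⁴
Total I = 57 780 568 mm⁴.

I_x ≈ 5.778 × 10⁷ mm⁴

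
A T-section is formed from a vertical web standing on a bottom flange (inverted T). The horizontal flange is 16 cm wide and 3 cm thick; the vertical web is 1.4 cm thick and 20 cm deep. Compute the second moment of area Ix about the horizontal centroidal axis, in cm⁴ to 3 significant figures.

Decompose the section into non-overlapping parts with the origin at the bottom-left of its bounding rectangle.
Flange: 16 × 3, A = 48 cm², y = 1.5 cm, Ī = 36 cm⁴.
Web: 1.4 × 20, A = 28 cm², y = 13 cm, Ī = 933.33 cm⁴.
Centroid: ȳ = ΣA·y / ΣA = 5.7368 cm.
Transfer each piece to the horizontal centroidal axis using Ī + A·d² with d = y − 5.7368:
  flange: d = -4.2368 cm → contributes +897.64 cm⁴
  web: d = 7.2632 cm → contributes +2410.4 cm⁴
Total I = 3308.1 cm⁴.

Ix ≈ 3310 cm⁴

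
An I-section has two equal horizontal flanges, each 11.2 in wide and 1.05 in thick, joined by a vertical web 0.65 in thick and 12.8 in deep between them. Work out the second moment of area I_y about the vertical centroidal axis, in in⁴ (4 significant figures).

Decompose the section into non-overlapping parts with the origin at the bottom-left of its bounding rectangle.
Bottom flange: 11.2 × 1.05, A = 11.76 in², x = 5.6 in, Ī = 122.931 in⁴.
Web: 0.65 × 12.8, A = 8.32 in², x = 5.6 in, Ī = 0.292933 in⁴.
Top flange: 11.2 × 1.05, A = 11.76 in², x = 5.6 in, Ī = 122.931 in⁴.
By symmetry the centroid is at mid-width, x̄ = 5.6 in.
All pieces are centred on the vertical centroidal axis, so I = ΣĪ = 246.155 in⁴.

I_y ≈ 246.2 in⁴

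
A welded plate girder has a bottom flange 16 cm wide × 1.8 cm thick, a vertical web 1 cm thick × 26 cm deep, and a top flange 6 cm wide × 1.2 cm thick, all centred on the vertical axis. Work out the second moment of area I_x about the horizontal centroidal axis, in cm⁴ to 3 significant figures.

Break the section into simple shapes (no overlaps), measuring from the bottom-left corner of the bounding box.
Bottom plate: 16 × 1.8, A = 28.8 cm², y = 0.9 cm, Ī = 7.776 cm⁴.
Web plate: 1 × 26, A = 26 cm², y = 14.8 cm, Ī = 1464.7 cm⁴.
Top plate: 6 × 1.2, A = 7.2 cm², y = 28.4 cm, Ī = 0.864 cm⁴.
Centroid: ȳ = ΣA·y / ΣA = 9.9226 cm.
Transfer each piece to the horizontal centroidal axis using Ī + A·d² with d = y − 9.9226:
  bottom plate: d = -9.0226 cm → contributes +2352.3 cm⁴
  web plate: d = 4.8774 cm → contributes +2083.2 cm⁴
  top plate: d = 18.477 cm → contributes +2459.1 cm⁴
Total I = 6894.5 cm⁴.

I_x ≈ 6890 cm⁴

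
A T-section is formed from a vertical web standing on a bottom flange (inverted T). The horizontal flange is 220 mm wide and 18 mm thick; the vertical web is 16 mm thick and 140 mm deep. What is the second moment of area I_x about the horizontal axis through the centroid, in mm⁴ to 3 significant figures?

Split into non-overlapping primitives; take the origin at the lower-left of the bounding box.
Flange: 220 × 18, A = 3 960 mm², y = 9 mm, Ī = 106 920 mm⁴.
Web: 16 × 140, A = 2 240 mm², y = 88 mm, Ī = 3 658 667 mm⁴.
Centroid: ȳ = ΣA·y / ΣA = 37.542 mm.
Transfer each piece to the horizontal axis through the centroid using Ī + A·d² with d = y − 37.542:
  flange: d = -28.542 mm → contributes +3 332 903 mm⁴
  web: d = 50.458 mm → contributes +9 361 743 mm⁴
Total I = 12 694 646 mm⁴.

I_x ≈ 1.27 × 10⁷ mm⁴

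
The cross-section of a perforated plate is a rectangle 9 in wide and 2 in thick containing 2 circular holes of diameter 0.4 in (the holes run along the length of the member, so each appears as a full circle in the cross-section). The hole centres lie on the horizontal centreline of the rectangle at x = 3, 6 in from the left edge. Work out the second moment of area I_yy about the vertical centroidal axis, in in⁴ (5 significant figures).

I_yy ≈ 120.93 in⁴

Treat the section as a set of non-overlapping primitives; coordinates are from the bounding-box lower-left.
Plate: 9 × 2, A = 18 in², x = 4.5 in, Ī = 121.5 in⁴.
Hole 1 (subtracted): ⌀0.4, A = 0.1256637 in², x = 3 in, Ī = 0.001256637 in⁴.
Hole 2 (subtracted): ⌀0.4, A = 0.1256637 in², x = 6 in, Ī = 0.001256637 in⁴.
By symmetry the centroid is at mid-width, x̄ = 4.5 in.
Transfer each piece to the vertical centroidal axis using Ī + A·d² with d = x − 4.5:
  plate: d = 0 in → contributes +121.5 in⁴
  hole 1: d = -1.5 in → contributes −0.284 in⁴
  hole 2: d = 1.5 in → contributes −0.284 in⁴
Total I = 120.932 in⁴.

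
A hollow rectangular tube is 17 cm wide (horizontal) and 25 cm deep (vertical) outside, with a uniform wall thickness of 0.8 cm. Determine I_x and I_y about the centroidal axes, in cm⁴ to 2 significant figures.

Treat the section as a set of non-overlapping primitives; coordinates are from the bounding-box lower-left.
Outer rectangle: 17 × 25, A = 425 cm², y = 12.5 cm, Ī = 22 135 cm⁴.
Inner void (subtracted): 15.4 × 23.4, A = 360.4 cm², y = 12.5 cm, Ī = 16 443 cm⁴.
By symmetry the centroid is at mid-height, ȳ = 12.5 cm.
All pieces are centred on the centroidal x-axis, so I = ΣĪ (holes subtracted) = 5 692 cm⁴.
Repeating about the centroidal y-axis gives I_y = 3 114 cm⁴.

I_x ≈ 5700 cm⁴, I_y ≈ 3100 cm⁴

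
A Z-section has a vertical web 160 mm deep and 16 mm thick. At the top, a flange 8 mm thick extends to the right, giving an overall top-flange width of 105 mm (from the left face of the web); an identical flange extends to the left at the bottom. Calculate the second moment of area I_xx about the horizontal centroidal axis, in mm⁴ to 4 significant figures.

Decompose the section into non-overlapping parts with the origin at the bottom-left of its bounding rectangle.
Web: 16 × 160, A = 2 560 mm², y = 80 mm, Ī = 5 461 333 mm⁴.
Top flange (beyond web): 89 × 8, A = 712 mm², y = 156 mm, Ī = 3797.33 mm⁴.
Bottom flange (beyond web): 89 × 8, A = 712 mm², y = 4 mm, Ī = 3797.33 mm⁴.
Centroid: ȳ = ΣA·y / ΣA = 80 mm.
Transfer each piece to the horizontal centroidal axis using Ī + A·d² with d = y − 80:
  web: d = 0 mm → contributes +5 461 333 mm⁴
  top flange (beyond web): d = 76 mm → contributes +4 116 309 mm⁴
  bottom flange (beyond web): d = -76 mm → contributes +4 116 309 mm⁴
Total I = 13 693 952 mm⁴.

I_xx ≈ 1.369 × 10⁷ mm⁴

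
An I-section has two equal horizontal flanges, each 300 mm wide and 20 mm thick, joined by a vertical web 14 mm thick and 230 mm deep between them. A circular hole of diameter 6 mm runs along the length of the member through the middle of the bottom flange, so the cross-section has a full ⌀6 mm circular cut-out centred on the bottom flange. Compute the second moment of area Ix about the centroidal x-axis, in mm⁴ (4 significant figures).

Ix ≈ 2.017 × 10⁸ mm⁴

Decompose the section into non-overlapping parts with the origin at the bottom-left of its bounding rectangle.
Bottom flange: 300 × 20, A = 6 000 mm², y = 10 mm, Ī = 200 000 mm⁴.
Web: 14 × 230, A = 3 220 mm², y = 135 mm, Ī = 14 194 833 mm⁴.
Top flange: 300 × 20, A = 6 000 mm², y = 260 mm, Ī = 200 000 mm⁴.
Hole (subtracted): ⌀6, A = 28.2743 mm², y = 10 mm, Ī = 63.6173 mm⁴.
Centroid: ȳ = ΣA·y / ΣA = 135.233 mm.
Transfer each piece to the centroidal x-axis using Ī + A·d² with d = y − 135.233:
  bottom flange: d = -125.233 mm → contributes +94 299 294 mm⁴
  web: d = -0.232646 mm → contributes +14 195 008 mm⁴
  top flange: d = 124.767 mm → contributes +93 601 356 mm⁴
  hole: d = -125.233 mm → contributes −443 496 mm⁴
Total I = 201 652 161 mm⁴.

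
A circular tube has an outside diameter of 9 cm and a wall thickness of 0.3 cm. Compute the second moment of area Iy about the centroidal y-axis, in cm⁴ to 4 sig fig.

Iy ≈ 77.67 cm⁴

Split into non-overlapping primitives; take the origin at the lower-left of the bounding box.
Outer circle: ⌀9, A = 63.6173 cm², x = 4.5 cm, Ī = 322.062 cm⁴.
Bore (subtracted): ⌀8.4, A = 55.4177 cm², x = 4.5 cm, Ī = 244.392 cm⁴.
By symmetry the centroid is at mid-width, x̄ = 4.5 cm.
All pieces are centred on the centroidal y-axis, so I = ΣĪ (holes subtracted) = 77.6703 cm⁴.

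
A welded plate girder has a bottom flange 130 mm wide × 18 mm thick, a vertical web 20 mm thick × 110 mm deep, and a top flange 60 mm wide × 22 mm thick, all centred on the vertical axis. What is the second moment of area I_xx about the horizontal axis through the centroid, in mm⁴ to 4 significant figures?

I_xx ≈ 1.700 × 10⁷ mm⁴

Split into non-overlapping primitives; take the origin at the lower-left of the bounding box.
Bottom plate: 130 × 18, A = 2 340 mm², y = 9 mm, Ī = 63 180 mm⁴.
Web plate: 20 × 110, A = 2 200 mm², y = 73 mm, Ī = 2 218 333 mm⁴.
Top plate: 60 × 22, A = 1 320 mm², y = 139 mm, Ī = 53 240 mm⁴.
Centroid: ȳ = ΣA·y / ΣA = 62.3106 mm.
Transfer each piece to the horizontal axis through the centroid using Ī + A·d² with d = y − 62.3106:
  bottom plate: d = -53.3106 mm → contributes +6 713 502 mm⁴
  web plate: d = 10.6894 mm → contributes +2 469 713 mm⁴
  top plate: d = 76.6894 mm → contributes +7 816 513 mm⁴
Total I = 16 999 728 mm⁴.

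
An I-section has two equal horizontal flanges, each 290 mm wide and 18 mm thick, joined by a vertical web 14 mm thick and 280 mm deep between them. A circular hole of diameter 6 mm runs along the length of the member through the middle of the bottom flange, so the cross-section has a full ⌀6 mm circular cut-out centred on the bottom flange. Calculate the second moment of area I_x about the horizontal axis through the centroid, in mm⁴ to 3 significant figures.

Split into non-overlapping primitives; take the origin at the lower-left of the bounding box.
Bottom flange: 290 × 18, A = 5 220 mm², y = 9 mm, Ī = 140 940 mm⁴.
Web: 14 × 280, A = 3 920 mm², y = 158 mm, Ī = 25 610 667 mm⁴.
Top flange: 290 × 18, A = 5 220 mm², y = 307 mm, Ī = 140 940 mm⁴.
Hole (subtracted): ⌀6, A = 28.274 mm², y = 9 mm, Ī = 63.617 mm⁴.
Centroid: ȳ = ΣA·y / ΣA = 158.29 mm.
Transfer each piece to the horizontal axis through the centroid using Ī + A·d² with d = y − 158.29:
  bottom flange: d = -149.29 mm → contributes +116 487 875 mm⁴
  web: d = -0.29395 mm → contributes +25 611 005 mm⁴
  top flange: d = 148.71 mm → contributes +115 573 347 mm⁴
  hole: d = -149.29 mm → contributes −630 261 mm⁴
Total I = 257 041 966 mm⁴.

I_x ≈ 2.57 × 10⁸ mm⁴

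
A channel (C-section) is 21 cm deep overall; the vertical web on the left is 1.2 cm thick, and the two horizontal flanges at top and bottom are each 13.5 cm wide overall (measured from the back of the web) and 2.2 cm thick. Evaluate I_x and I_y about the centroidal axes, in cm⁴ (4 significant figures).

I_x ≈ 5730 cm⁴, I_y ≈ 1469 cm⁴

Treat the section as a set of non-overlapping primitives; coordinates are from the bounding-box lower-left.
Web: 1.2 × 21, A = 25.2 cm², y = 10.5 cm, Ī = 926.1 cm⁴.
Top flange (beyond web): 12.3 × 2.2, A = 27.06 cm², y = 19.9 cm, Ī = 10.9142 cm⁴.
Bottom flange (beyond web): 12.3 × 2.2, A = 27.06 cm², y = 1.1 cm, Ī = 10.9142 cm⁴.
By symmetry the centroid is at mid-height, ȳ = 10.5 cm.
Transfer each piece to the centroidal x-axis using Ī + A·d² with d = y − 10.5:
  web: d = 0 cm → contributes +926.1 cm⁴
  top flange (beyond web): d = 9.4 cm → contributes +2401.94 cm⁴
  bottom flange (beyond web): d = -9.4 cm → contributes +2401.94 cm⁴
Total I = 5729.97 cm⁴.
For the y-axis: x̄ = 5.20552 cm.
Repeating about the centroidal y-axis gives I_y = 1468.74 cm⁴.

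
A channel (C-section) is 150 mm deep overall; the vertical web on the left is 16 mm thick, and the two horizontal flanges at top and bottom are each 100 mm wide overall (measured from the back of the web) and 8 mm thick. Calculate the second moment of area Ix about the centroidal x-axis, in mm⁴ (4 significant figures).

Ix ≈ 1.128 × 10⁷ mm⁴

Split into non-overlapping primitives; take the origin at the lower-left of the bounding box.
Web: 16 × 150, A = 2 400 mm², y = 75 mm, Ī = 4 500 000 mm⁴.
Top flange (beyond web): 84 × 8, A = 672 mm², y = 146 mm, Ī = 3 584 mm⁴.
Bottom flange (beyond web): 84 × 8, A = 672 mm², y = 4 mm, Ī = 3 584 mm⁴.
By symmetry the centroid is at mid-height, ȳ = 75 mm.
Transfer each piece to the centroidal x-axis using Ī + A·d² with d = y − 75:
  web: d = 0 mm → contributes +4 500 000 mm⁴
  top flange (beyond web): d = 71 mm → contributes +3 391 136 mm⁴
  bottom flange (beyond web): d = -71 mm → contributes +3 391 136 mm⁴
Total I = 11 282 272 mm⁴.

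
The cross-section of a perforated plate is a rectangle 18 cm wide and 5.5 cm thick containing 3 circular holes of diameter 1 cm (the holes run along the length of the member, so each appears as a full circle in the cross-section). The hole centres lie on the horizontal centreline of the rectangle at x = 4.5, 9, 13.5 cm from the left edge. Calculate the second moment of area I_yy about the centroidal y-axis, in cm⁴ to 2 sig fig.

Split into non-overlapping primitives; take the origin at the lower-left of the bounding box.
Plate: 18 × 5.5, A = 99 cm², x = 9 cm, Ī = 2 673 cm⁴.
Hole 1 (subtracted): ⌀1, A = 0.7854 cm², x = 4.5 cm, Ī = 0.04909 cm⁴.
Hole 2 (subtracted): ⌀1, A = 0.7854 cm², x = 9 cm, Ī = 0.04909 cm⁴.
Hole 3 (subtracted): ⌀1, A = 0.7854 cm², x = 13.5 cm, Ī = 0.04909 cm⁴.
By symmetry the centroid is at mid-width, x̄ = 9 cm.
Transfer each piece to the centroidal y-axis using Ī + A·d² with d = x − 9:
  plate: d = 0 cm → contributes +2 673 cm⁴
  hole 1: d = -4.5 cm → contributes −15.95 cm⁴
  hole 2: d = 0 cm → contributes −0.04909 cm⁴
  hole 3: d = 4.5 cm → contributes −15.95 cm⁴
Total I = 2 641 cm⁴.

I_yy ≈ 2600 cm⁴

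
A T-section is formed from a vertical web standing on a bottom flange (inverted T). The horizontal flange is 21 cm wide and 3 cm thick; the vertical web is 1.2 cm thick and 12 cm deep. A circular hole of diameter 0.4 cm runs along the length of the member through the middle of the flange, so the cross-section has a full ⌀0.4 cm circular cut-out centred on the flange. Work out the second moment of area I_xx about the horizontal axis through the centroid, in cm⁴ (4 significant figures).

Split into non-overlapping primitives; take the origin at the lower-left of the bounding box.
Flange: 21 × 3, A = 63 cm², y = 1.5 cm, Ī = 47.25 cm⁴.
Web: 1.2 × 12, A = 14.4 cm², y = 9 cm, Ī = 172.8 cm⁴.
Hole (subtracted): ⌀0.4, A = 0.125664 cm², y = 1.5 cm, Ī = 0.00125664 cm⁴.
Centroid: ȳ = ΣA·y / ΣA = 2.89762 cm.
Transfer each piece to the horizontal axis through the centroid using Ī + A·d² with d = y − 2.89762:
  flange: d = -1.39762 cm → contributes +170.31 cm⁴
  web: d = 6.10238 cm → contributes +709.043 cm⁴
  hole: d = -1.39762 cm → contributes −0.24672 cm⁴
Total I = 879.106 cm⁴.

I_xx ≈ 879.1 cm⁴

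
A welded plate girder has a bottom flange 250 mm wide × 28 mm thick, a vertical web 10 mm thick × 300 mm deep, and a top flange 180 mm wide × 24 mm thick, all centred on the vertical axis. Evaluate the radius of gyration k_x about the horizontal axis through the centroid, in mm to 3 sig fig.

Split into non-overlapping primitives; take the origin at the lower-left of the bounding box.
Bottom plate: 250 × 28, A = 7 000 mm², y = 14 mm, Ī = 457 333 mm⁴.
Web plate: 10 × 300, A = 3 000 mm², y = 178 mm, Ī = 22 500 000 mm⁴.
Top plate: 180 × 24, A = 4 320 mm², y = 340 mm, Ī = 207 360 mm⁴.
Centroid: ȳ = ΣA·y / ΣA = 146.7 mm.
Transfer each piece to the horizontal axis through the centroid using Ī + A·d² with d = y − 146.7:
  bottom plate: d = -132.7 mm → contributes +123 729 629 mm⁴
  web plate: d = 31.296 mm → contributes +25 438 336 mm⁴
  top plate: d = 193.3 mm → contributes +161 617 154 mm⁴
Total I = 310 785 118 mm⁴.
Radius of gyration: k = √(I/A) = √(310 785 118 / 14 320) = 147.32 mm.

k_x ≈ 147 mm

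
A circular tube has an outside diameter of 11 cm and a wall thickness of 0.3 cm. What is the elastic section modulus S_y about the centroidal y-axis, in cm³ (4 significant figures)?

Break the section into simple shapes (no overlaps), measuring from the bottom-left corner of the bounding box.
Outer circle: ⌀11, A = 95.0332 cm², x = 5.5 cm, Ī = 718.688 cm⁴.
Bore (subtracted): ⌀10.4, A = 84.9487 cm², x = 5.5 cm, Ī = 574.253 cm⁴.
By symmetry the centroid is at mid-width, x̄ = 5.5 cm.
All pieces are centred on the centroidal y-axis, so I = ΣĪ (holes subtracted) = 144.435 cm⁴.
Extreme fibre distance c = 5.5 cm; S = I/c = 26.261 cm³.

S_y ≈ 26.26 cm³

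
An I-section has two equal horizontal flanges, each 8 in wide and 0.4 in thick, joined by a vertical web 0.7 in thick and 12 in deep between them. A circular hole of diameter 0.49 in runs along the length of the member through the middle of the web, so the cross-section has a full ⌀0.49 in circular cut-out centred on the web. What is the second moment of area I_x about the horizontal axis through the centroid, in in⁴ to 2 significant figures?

Break the section into simple shapes (no overlaps), measuring from the bottom-left corner of the bounding box.
Bottom flange: 8 × 0.4, A = 3.2 in², y = 0.2 in, Ī = 0.04267 in⁴.
Web: 0.7 × 12, A = 8.4 in², y = 6.4 in, Ī = 100.8 in⁴.
Top flange: 8 × 0.4, A = 3.2 in², y = 12.6 in, Ī = 0.04267 in⁴.
Hole (subtracted): ⌀0.49, A = 0.1886 in², y = 6.4 in, Ī = 0.00283 in⁴.
By symmetry the centroid is at mid-height, ȳ = 6.4 in.
Transfer each piece to the horizontal axis through the centroid using Ī + A·d² with d = y − 6.4:
  bottom flange: d = -6.2 in → contributes +123.1 in⁴
  web: d = 0 in → contributes +100.8 in⁴
  top flange: d = 6.2 in → contributes +123.1 in⁴
  hole: d = 0 in → contributes −0.00283 in⁴
Total I = 346.9 in⁴.

I_x ≈ 350 in⁴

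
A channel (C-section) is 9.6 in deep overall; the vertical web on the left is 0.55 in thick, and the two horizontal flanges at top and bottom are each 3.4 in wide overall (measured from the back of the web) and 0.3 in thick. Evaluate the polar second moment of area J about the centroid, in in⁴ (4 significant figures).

J ≈ 82.56 in⁴

Break the section into simple shapes (no overlaps), measuring from the bottom-left corner of the bounding box.
Web: 0.55 × 9.6, A = 5.28 in², y = 4.8 in, Ī = 40.5504 in⁴.
Top flange (beyond web): 2.85 × 0.3, A = 0.855 in², y = 9.45 in, Ī = 0.0064125 in⁴.
Bottom flange (beyond web): 2.85 × 0.3, A = 0.855 in², y = 0.15 in, Ī = 0.0064125 in⁴.
By symmetry the centroid is at mid-height, ȳ = 4.8 in.
Transfer each piece to the centroidal x-axis using Ī + A·d² with d = y − 4.8:
  web: d = 0 in → contributes +40.5504 in⁴
  top flange (beyond web): d = 4.65 in → contributes +18.4937 in⁴
  bottom flange (beyond web): d = -4.65 in → contributes +18.4937 in⁴
Total I = 77.5377 in⁴.
For the y-axis: x̄ = 0.69088 in.
Repeating about the centroidal y-axis gives I_y = 5.02349 in⁴.
Polar second moment: J = I_x + I_y = 82.5612 in⁴.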